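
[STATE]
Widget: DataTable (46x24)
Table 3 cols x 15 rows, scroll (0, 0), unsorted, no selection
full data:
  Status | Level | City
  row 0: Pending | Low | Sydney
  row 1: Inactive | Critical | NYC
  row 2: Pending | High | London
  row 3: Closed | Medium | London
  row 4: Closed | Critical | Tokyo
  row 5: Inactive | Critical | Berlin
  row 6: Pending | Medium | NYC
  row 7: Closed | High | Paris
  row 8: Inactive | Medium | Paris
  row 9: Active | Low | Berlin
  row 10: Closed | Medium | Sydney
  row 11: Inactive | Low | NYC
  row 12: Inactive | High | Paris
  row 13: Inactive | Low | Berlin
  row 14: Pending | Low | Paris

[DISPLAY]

Status  │Level   │City                        
────────┼────────┼──────                      
Pending │Low     │Sydney                      
Inactive│Critical│NYC                         
Pending │High    │London                      
Closed  │Medium  │London                      
Closed  │Critical│Tokyo                       
Inactive│Critical│Berlin                      
Pending │Medium  │NYC                         
Closed  │High    │Paris                       
Inactive│Medium  │Paris                       
Active  │Low     │Berlin                      
Closed  │Medium  │Sydney                      
Inactive│Low     │NYC                         
Inactive│High    │Paris                       
Inactive│Low     │Berlin                      
Pending │Low     │Paris                       
                                              
                                              
                                              
                                              
                                              
                                              
                                              


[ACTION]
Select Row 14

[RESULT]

Status  │Level   │City                        
────────┼────────┼──────                      
Pending │Low     │Sydney                      
Inactive│Critical│NYC                         
Pending │High    │London                      
Closed  │Medium  │London                      
Closed  │Critical│Tokyo                       
Inactive│Critical│Berlin                      
Pending │Medium  │NYC                         
Closed  │High    │Paris                       
Inactive│Medium  │Paris                       
Active  │Low     │Berlin                      
Closed  │Medium  │Sydney                      
Inactive│Low     │NYC                         
Inactive│High    │Paris                       
Inactive│Low     │Berlin                      
>ending │Low     │Paris                       
                                              
                                              
                                              
                                              
                                              
                                              
                                              


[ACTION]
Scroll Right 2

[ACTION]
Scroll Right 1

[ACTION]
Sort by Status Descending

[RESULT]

Status ▼│Level   │City                        
────────┼────────┼──────                      
Pending │Low     │Sydney                      
Pending │High    │London                      
Pending │Medium  │NYC                         
Pending │Low     │Paris                       
Inactive│Critical│NYC                         
Inactive│Critical│Berlin                      
Inactive│Medium  │Paris                       
Inactive│Low     │NYC                         
Inactive│High    │Paris                       
Inactive│Low     │Berlin                      
Closed  │Medium  │London                      
Closed  │Critical│Tokyo                       
Closed  │High    │Paris                       
Closed  │Medium  │Sydney                      
>ctive  │Low     │Berlin                      
                                              
                                              
                                              
                                              
                                              
                                              
                                              


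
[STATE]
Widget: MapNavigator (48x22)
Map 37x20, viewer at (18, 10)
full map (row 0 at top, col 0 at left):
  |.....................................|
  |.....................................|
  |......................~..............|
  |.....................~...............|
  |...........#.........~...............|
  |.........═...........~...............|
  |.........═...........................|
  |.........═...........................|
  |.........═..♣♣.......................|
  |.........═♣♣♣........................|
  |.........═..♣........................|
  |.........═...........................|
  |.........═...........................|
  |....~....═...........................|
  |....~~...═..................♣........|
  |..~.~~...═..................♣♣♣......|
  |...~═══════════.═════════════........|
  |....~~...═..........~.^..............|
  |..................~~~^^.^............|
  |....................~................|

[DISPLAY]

                                                
      .....................................     
      .....................................     
      ......................~..............     
      .....................~...............     
      ...........#.........~...............     
      .........═...........~...............     
      .........═...........................     
      .........═...........................     
      .........═..♣♣.......................     
      .........═♣♣♣........................     
      .........═..♣.....@..................     
      .........═...........................     
      .........═...........................     
      ....~....═...........................     
      ....~~...═..................♣........     
      ..~.~~...═..................♣♣♣......     
      ...~═══════════.═════════════........     
      ....~~...═..........~.^..............     
      ..................~~~^^.^............     
      ....................~................     
                                                


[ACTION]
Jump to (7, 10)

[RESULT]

                                                
                 ...............................
                 ...............................
                 ......................~........
                 .....................~.........
                 ...........#.........~.........
                 .........═...........~.........
                 .........═.....................
                 .........═.....................
                 .........═..♣♣.................
                 .........═♣♣♣..................
                 .......@.═..♣..................
                 .........═.....................
                 .........═.....................
                 ....~....═.....................
                 ....~~...═..................♣..
                 ..~.~~...═..................♣♣♣
                 ...~═══════════.═════════════..
                 ....~~...═..........~.^........
                 ..................~~~^^.^......
                 ....................~..........
                                                


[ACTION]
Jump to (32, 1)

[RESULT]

                                                
                                                
                                                
                                                
                                                
                                                
                                                
                                                
                                                
                                                
.............................                   
........................@....                   
..............~..............                   
.............~...............                   
...#.........~...............                   
.═...........~...............                   
.═...........................                   
.═...........................                   
.═..♣♣.......................                   
.═♣♣♣........................                   
.═..♣........................                   
.═...........................                   


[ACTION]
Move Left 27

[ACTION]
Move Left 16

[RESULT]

                                                
                                                
                                                
                                                
                                                
                                                
                                                
                                                
                                                
                                                
                        ........................
                        @.......................
                        ......................~.
                        .....................~..
                        ...........#.........~..
                        .........═...........~..
                        .........═..............
                        .........═..............
                        .........═..♣♣..........
                        .........═♣♣♣...........
                        .........═..♣...........
                        .........═..............


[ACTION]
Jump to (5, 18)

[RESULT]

                   .........═...................
                   .........═..♣♣...............
                   .........═♣♣♣................
                   .........═..♣................
                   .........═...................
                   .........═...................
                   ....~....═...................
                   ....~~...═..................♣
                   ..~.~~...═..................♣
                   ...~═══════════.═════════════
                   ....~~...═..........~.^......
                   .....@............~~~^^.^....
                   ....................~........
                                                
                                                
                                                
                                                
                                                
                                                
                                                
                                                
                                                


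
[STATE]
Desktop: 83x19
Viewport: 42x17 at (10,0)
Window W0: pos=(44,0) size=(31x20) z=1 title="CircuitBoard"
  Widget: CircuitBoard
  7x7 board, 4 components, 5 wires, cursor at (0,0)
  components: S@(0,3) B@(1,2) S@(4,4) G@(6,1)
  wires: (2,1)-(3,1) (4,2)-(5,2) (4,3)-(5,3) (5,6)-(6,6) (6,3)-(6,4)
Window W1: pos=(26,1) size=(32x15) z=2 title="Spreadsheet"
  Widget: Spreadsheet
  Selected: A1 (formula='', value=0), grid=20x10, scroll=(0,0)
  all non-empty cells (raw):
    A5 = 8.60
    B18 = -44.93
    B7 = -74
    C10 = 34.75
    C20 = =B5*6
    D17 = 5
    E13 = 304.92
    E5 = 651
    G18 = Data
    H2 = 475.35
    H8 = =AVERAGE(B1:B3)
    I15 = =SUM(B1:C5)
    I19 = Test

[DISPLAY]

                                  ┏━━━━━━━
                ┏━━━━━━━━━━━━━━━━━━━━━━━━━
                ┃ Spreadsheet             
                ┠─────────────────────────
                ┃A1:                      
                ┃       A       B       C 
                ┃-------------------------
                ┃  1      [0]       0     
                ┃  2        0       0     
                ┃  3        0       0     
                ┃  4        0       0     
                ┃  5     8.60       0     
                ┃  6        0       0     
                ┃  7        0     -74     
                ┃  8        0       0     
                ┗━━━━━━━━━━━━━━━━━━━━━━━━━
                                  ┃6      


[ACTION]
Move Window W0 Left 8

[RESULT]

                          ┏━━━━━━━━━━━━━━━
                ┏━━━━━━━━━━━━━━━━━━━━━━━━━
                ┃ Spreadsheet             
                ┠─────────────────────────
                ┃A1:                      
                ┃       A       B       C 
                ┃-------------------------
                ┃  1      [0]       0     
                ┃  2        0       0     
                ┃  3        0       0     
                ┃  4        0       0     
                ┃  5     8.60       0     
                ┃  6        0       0     
                ┃  7        0     -74     
                ┃  8        0       0     
                ┗━━━━━━━━━━━━━━━━━━━━━━━━━
                          ┃6       G      


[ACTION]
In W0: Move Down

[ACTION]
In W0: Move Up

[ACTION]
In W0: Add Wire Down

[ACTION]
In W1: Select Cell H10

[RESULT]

                          ┏━━━━━━━━━━━━━━━
                ┏━━━━━━━━━━━━━━━━━━━━━━━━━
                ┃ Spreadsheet             
                ┠─────────────────────────
                ┃H10:                     
                ┃       A       B       C 
                ┃-------------------------
                ┃  1        0       0     
                ┃  2        0       0     
                ┃  3        0       0     
                ┃  4        0       0     
                ┃  5     8.60       0     
                ┃  6        0       0     
                ┃  7        0     -74     
                ┃  8        0       0     
                ┗━━━━━━━━━━━━━━━━━━━━━━━━━
                          ┃6       G      


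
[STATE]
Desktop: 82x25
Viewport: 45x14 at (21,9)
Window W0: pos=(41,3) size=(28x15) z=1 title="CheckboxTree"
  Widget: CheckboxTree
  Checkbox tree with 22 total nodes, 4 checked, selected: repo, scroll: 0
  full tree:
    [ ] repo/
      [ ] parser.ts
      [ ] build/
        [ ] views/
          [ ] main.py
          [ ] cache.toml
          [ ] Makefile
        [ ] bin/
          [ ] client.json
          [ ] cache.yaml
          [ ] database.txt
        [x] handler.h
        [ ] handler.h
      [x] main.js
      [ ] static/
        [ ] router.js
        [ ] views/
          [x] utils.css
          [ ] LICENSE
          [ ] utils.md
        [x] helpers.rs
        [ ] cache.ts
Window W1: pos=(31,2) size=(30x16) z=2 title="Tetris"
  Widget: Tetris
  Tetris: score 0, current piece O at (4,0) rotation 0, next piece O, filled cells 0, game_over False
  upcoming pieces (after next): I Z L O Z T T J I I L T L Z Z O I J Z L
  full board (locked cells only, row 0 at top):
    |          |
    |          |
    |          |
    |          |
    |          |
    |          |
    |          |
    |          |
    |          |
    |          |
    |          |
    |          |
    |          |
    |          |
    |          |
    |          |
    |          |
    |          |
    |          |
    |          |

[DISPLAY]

          ┃          │                 ┃     
          ┃          │                 ┃     
          ┃          │Score:           ┃ml   
          ┃          │0                ┃     
          ┃          │                 ┃     
          ┃          │                 ┃son  
          ┃          │                 ┃ml   
          ┃          │                 ┃.txt 
          ┗━━━━━━━━━━━━━━━━━━━━━━━━━━━━┛━━━━━
                                             
                                             
                                             
                                             
                                             


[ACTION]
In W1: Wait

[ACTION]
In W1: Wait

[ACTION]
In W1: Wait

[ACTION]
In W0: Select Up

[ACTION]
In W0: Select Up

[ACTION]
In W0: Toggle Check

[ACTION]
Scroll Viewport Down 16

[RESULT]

          ┃          │Score:           ┃ml   
          ┃          │0                ┃     
          ┃          │                 ┃     
          ┃          │                 ┃son  
          ┃          │                 ┃ml   
          ┃          │                 ┃.txt 
          ┗━━━━━━━━━━━━━━━━━━━━━━━━━━━━┛━━━━━
                                             
                                             
                                             
                                             
                                             
                                             
                                             


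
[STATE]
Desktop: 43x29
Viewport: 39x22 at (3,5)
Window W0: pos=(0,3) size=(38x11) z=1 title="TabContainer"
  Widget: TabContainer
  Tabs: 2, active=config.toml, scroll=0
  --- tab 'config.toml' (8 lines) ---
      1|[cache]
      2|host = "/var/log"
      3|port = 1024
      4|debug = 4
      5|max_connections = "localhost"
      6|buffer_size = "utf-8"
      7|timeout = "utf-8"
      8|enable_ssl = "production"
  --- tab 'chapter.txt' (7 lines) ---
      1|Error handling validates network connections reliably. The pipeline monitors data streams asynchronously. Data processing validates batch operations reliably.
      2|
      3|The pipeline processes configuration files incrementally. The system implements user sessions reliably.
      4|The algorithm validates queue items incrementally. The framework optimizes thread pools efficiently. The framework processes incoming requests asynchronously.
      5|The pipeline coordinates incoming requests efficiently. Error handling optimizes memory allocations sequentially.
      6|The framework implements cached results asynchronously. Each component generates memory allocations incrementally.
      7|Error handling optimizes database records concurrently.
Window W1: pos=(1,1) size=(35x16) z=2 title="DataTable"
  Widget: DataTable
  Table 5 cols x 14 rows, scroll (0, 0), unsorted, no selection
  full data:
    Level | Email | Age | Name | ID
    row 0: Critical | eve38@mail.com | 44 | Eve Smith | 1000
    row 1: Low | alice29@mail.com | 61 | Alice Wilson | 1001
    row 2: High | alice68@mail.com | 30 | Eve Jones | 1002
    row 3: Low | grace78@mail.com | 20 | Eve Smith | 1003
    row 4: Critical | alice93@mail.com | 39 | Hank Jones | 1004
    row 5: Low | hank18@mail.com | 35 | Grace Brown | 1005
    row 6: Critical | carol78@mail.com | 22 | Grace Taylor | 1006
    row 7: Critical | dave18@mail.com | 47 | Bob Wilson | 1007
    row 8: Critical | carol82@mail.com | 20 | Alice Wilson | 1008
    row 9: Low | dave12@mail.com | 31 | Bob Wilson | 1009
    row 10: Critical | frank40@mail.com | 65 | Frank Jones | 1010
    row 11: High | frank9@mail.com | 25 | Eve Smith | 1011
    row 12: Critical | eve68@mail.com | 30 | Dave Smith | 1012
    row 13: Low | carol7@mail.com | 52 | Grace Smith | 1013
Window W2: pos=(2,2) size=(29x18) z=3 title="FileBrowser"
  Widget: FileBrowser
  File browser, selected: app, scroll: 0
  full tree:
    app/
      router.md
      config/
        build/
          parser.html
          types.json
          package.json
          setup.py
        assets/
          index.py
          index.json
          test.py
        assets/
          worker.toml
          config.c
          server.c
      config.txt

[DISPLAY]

> [-] app/                 ┃┼───┃─┨    
    router.md              ┃│Eve┃ ┃    
    [+] config/            ┃│Ali┃─┃    
    config.txt             ┃│Eve┃ ┃    
                           ┃│Eve┃ ┃    
                           ┃│Han┃ ┃    
                           ┃│Gra┃ ┃    
                           ┃│Gra┃ ┃    
                           ┃│Bob┃━┛    
                           ┃│Ali┃      
                           ┃│Bob┃      
                           ┃━━━━┛      
                           ┃           
                           ┃           
━━━━━━━━━━━━━━━━━━━━━━━━━━━┛           
                                       
                                       
                                       
                                       
                                       
                                       
                                       


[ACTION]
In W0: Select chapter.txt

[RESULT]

> [-] app/                 ┃┼───┃─┨    
    router.md              ┃│Eve┃ ┃    
    [+] config/            ┃│Ali┃─┃    
    config.txt             ┃│Eve┃n┃    
                           ┃│Eve┃ ┃    
                           ┃│Han┃n┃    
                           ┃│Gra┃ ┃    
                           ┃│Gra┃e┃    
                           ┃│Bob┃━┛    
                           ┃│Ali┃      
                           ┃│Bob┃      
                           ┃━━━━┛      
                           ┃           
                           ┃           
━━━━━━━━━━━━━━━━━━━━━━━━━━━┛           
                                       
                                       
                                       
                                       
                                       
                                       
                                       


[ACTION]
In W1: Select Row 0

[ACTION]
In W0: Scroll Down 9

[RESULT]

> [-] app/                 ┃┼───┃─┨    
    router.md              ┃│Eve┃ ┃    
    [+] config/            ┃│Ali┃─┃    
    config.txt             ┃│Eve┃e┃    
                           ┃│Eve┃ ┃    
                           ┃│Han┃ ┃    
                           ┃│Gra┃ ┃    
                           ┃│Gra┃ ┃    
                           ┃│Bob┃━┛    
                           ┃│Ali┃      
                           ┃│Bob┃      
                           ┃━━━━┛      
                           ┃           
                           ┃           
━━━━━━━━━━━━━━━━━━━━━━━━━━━┛           
                                       
                                       
                                       
                                       
                                       
                                       
                                       


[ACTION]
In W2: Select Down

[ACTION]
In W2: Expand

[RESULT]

  [-] app/                 ┃┼───┃─┨    
  > router.md              ┃│Eve┃ ┃    
    [+] config/            ┃│Ali┃─┃    
    config.txt             ┃│Eve┃e┃    
                           ┃│Eve┃ ┃    
                           ┃│Han┃ ┃    
                           ┃│Gra┃ ┃    
                           ┃│Gra┃ ┃    
                           ┃│Bob┃━┛    
                           ┃│Ali┃      
                           ┃│Bob┃      
                           ┃━━━━┛      
                           ┃           
                           ┃           
━━━━━━━━━━━━━━━━━━━━━━━━━━━┛           
                                       
                                       
                                       
                                       
                                       
                                       
                                       


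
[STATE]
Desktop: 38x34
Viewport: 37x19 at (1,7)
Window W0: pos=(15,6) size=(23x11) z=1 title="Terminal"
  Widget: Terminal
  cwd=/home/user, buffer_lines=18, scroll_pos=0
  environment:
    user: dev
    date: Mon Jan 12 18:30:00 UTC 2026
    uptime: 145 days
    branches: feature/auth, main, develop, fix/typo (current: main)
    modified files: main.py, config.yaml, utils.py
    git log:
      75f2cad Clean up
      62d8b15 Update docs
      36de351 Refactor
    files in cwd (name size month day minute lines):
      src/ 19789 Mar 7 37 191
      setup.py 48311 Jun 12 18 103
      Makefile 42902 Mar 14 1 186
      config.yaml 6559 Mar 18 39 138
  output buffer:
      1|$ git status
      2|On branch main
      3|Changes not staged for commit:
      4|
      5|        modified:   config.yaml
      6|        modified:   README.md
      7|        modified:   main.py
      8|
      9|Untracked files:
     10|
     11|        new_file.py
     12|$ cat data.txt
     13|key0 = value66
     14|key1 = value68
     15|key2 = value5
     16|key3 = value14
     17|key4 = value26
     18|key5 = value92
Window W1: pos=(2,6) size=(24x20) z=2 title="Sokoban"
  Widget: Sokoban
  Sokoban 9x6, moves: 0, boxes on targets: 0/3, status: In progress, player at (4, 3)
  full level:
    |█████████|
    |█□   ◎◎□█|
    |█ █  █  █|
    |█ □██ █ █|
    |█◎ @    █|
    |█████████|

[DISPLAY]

 ┃ Sokoban              ┃           ┃
 ┠──────────────────────┨───────────┨
 ┃█████████             ┃us         ┃
 ┃█□   ◎◎□█             ┃main       ┃
 ┃█ █  █  █             ┃t staged fo┃
 ┃█ □██ █ █             ┃           ┃
 ┃█◎ @    █             ┃dified:   c┃
 ┃█████████             ┃dified:   R┃
 ┃Moves: 0  0/3         ┃dified:   m┃
 ┃                      ┃━━━━━━━━━━━┛
 ┃                      ┃            
 ┃                      ┃            
 ┃                      ┃            
 ┃                      ┃            
 ┃                      ┃            
 ┃                      ┃            
 ┃                      ┃            
 ┃                      ┃            
 ┗━━━━━━━━━━━━━━━━━━━━━━┛            


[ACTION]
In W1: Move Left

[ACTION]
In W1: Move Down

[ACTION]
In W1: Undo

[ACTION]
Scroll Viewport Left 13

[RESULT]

  ┃ Sokoban              ┃           
  ┠──────────────────────┨───────────
  ┃█████████             ┃us         
  ┃█□   ◎◎□█             ┃main       
  ┃█ █  █  █             ┃t staged fo
  ┃█ □██ █ █             ┃           
  ┃█◎ @    █             ┃dified:   c
  ┃█████████             ┃dified:   R
  ┃Moves: 0  0/3         ┃dified:   m
  ┃                      ┃━━━━━━━━━━━
  ┃                      ┃           
  ┃                      ┃           
  ┃                      ┃           
  ┃                      ┃           
  ┃                      ┃           
  ┃                      ┃           
  ┃                      ┃           
  ┃                      ┃           
  ┗━━━━━━━━━━━━━━━━━━━━━━┛           


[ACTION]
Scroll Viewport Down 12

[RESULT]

  ┃Moves: 0  0/3         ┃dified:   m
  ┃                      ┃━━━━━━━━━━━
  ┃                      ┃           
  ┃                      ┃           
  ┃                      ┃           
  ┃                      ┃           
  ┃                      ┃           
  ┃                      ┃           
  ┃                      ┃           
  ┃                      ┃           
  ┗━━━━━━━━━━━━━━━━━━━━━━┛           
                                     
                                     
                                     
                                     
                                     
                                     
                                     
                                     


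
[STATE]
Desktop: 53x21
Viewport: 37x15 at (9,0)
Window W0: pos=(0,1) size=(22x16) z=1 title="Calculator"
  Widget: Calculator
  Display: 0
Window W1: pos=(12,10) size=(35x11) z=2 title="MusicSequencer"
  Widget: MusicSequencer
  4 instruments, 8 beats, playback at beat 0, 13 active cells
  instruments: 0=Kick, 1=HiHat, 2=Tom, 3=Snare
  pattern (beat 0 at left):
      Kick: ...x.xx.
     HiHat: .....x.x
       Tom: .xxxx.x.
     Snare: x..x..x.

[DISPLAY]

                                     
━━━━━━━━━━━━┓                        
tor         ┃                        
────────────┨                        
           0┃                        
┬───┬───┐   ┃                        
│ 9 │ ÷ │   ┃                        
┼───┼───┤   ┃                        
│ 6 │ × │   ┃                        
┼───┼───┤   ┃                        
│ 3┏━━━━━━━━━━━━━━━━━━━━━━━━━━━━━━━━━
┼──┃ MusicSequencer                  
│ =┠─────────────────────────────────
┼──┃      ▼1234567                   
│ M┃  Kick···█·██·                   


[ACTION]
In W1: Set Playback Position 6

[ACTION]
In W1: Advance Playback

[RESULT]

                                     
━━━━━━━━━━━━┓                        
tor         ┃                        
────────────┨                        
           0┃                        
┬───┬───┐   ┃                        
│ 9 │ ÷ │   ┃                        
┼───┼───┤   ┃                        
│ 6 │ × │   ┃                        
┼───┼───┤   ┃                        
│ 3┏━━━━━━━━━━━━━━━━━━━━━━━━━━━━━━━━━
┼──┃ MusicSequencer                  
│ =┠─────────────────────────────────
┼──┃      0123456▼                   
│ M┃  Kick···█·██·                   


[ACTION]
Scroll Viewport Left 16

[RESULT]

                                     
┏━━━━━━━━━━━━━━━━━━━━┓               
┃ Calculator         ┃               
┠────────────────────┨               
┃                   0┃               
┃┌───┬───┬───┬───┐   ┃               
┃│ 7 │ 8 │ 9 │ ÷ │   ┃               
┃├───┼───┼───┼───┤   ┃               
┃│ 4 │ 5 │ 6 │ × │   ┃               
┃├───┼───┼───┼───┤   ┃               
┃│ 1 │ 2 │ 3┏━━━━━━━━━━━━━━━━━━━━━━━━
┃├───┼───┼──┃ MusicSequencer         
┃│ 0 │ . │ =┠────────────────────────
┃├───┼───┼──┃      0123456▼          
┃│ C │ MC│ M┃  Kick···█·██·          


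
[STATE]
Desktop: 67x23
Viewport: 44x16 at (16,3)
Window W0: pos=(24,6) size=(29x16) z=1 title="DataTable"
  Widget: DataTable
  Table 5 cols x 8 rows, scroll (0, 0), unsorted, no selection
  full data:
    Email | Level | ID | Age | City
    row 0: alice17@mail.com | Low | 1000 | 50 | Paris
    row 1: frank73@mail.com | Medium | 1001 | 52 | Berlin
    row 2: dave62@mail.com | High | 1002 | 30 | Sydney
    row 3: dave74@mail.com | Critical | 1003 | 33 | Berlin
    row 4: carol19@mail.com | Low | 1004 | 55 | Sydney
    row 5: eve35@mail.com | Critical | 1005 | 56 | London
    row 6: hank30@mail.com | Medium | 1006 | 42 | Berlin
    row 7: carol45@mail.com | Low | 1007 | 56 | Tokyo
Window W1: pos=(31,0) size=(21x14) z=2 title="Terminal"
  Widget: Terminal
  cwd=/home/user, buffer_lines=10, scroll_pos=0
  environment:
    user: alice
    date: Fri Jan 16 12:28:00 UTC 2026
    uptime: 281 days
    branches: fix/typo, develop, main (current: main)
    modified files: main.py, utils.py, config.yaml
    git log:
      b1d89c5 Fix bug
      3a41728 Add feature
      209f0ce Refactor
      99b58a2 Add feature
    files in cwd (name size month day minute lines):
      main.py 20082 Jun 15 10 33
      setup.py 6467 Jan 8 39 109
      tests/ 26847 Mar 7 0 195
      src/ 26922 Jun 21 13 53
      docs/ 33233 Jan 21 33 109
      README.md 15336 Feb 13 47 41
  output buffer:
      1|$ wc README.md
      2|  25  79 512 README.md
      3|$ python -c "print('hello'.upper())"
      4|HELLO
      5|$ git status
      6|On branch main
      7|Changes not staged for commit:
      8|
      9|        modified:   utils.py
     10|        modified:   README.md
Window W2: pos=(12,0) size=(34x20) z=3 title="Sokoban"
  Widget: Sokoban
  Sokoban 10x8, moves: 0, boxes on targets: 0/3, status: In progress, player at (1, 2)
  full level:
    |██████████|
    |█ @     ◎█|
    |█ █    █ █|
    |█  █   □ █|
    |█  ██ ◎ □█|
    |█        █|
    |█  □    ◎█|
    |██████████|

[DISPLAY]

███████                      ┃     ┃        
     ◎█                      ┃EADME┃        
    █ █                      ┃rint(┃        
█   □ █                      ┃     ┃┓       
██ ◎ □█                      ┃     ┃┃       
      █                      ┃     ┃┨       
□    ◎█                      ┃aged ┃┃       
███████                      ┃     ┃┃       
es: 0  0/3                   ┃ed:  ┃┃       
                             ┃ed:  ┃┃       
                             ┃━━━━━┛┃       
                             ┃ical│1┃       
                             ┃    │1┃       
                             ┃ical│1┃       
                             ┃um  │1┃       
                             ┃    │1┃       


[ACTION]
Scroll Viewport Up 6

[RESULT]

━━━━━━━━━━━━━━━━━━━━━━━━━━━━━┓━━━━━┓        
koban                        ┃     ┃        
─────────────────────────────┨─────┨        
███████                      ┃     ┃        
     ◎█                      ┃EADME┃        
    █ █                      ┃rint(┃        
█   □ █                      ┃     ┃┓       
██ ◎ □█                      ┃     ┃┃       
      █                      ┃     ┃┨       
□    ◎█                      ┃aged ┃┃       
███████                      ┃     ┃┃       
es: 0  0/3                   ┃ed:  ┃┃       
                             ┃ed:  ┃┃       
                             ┃━━━━━┛┃       
                             ┃ical│1┃       
                             ┃    │1┃       


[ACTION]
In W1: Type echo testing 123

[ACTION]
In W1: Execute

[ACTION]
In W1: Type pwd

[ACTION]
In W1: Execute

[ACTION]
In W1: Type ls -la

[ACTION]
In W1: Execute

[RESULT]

━━━━━━━━━━━━━━━━━━━━━━━━━━━━━┓━━━━━┓        
koban                        ┃     ┃        
─────────────────────────────┨─────┨        
███████                      ┃     ┃        
     ◎█                      ┃     ┃        
    █ █                      ┃     ┃        
█   □ █                      ┃alice┃┓       
██ ◎ □█                      ┃alice┃┃       
      █                      ┃alice┃┨       
□    ◎█                      ┃alice┃┃       
███████                      ┃alice┃┃       
es: 0  0/3                   ┃alice┃┃       
                             ┃     ┃┃       
                             ┃━━━━━┛┃       
                             ┃ical│1┃       
                             ┃    │1┃       


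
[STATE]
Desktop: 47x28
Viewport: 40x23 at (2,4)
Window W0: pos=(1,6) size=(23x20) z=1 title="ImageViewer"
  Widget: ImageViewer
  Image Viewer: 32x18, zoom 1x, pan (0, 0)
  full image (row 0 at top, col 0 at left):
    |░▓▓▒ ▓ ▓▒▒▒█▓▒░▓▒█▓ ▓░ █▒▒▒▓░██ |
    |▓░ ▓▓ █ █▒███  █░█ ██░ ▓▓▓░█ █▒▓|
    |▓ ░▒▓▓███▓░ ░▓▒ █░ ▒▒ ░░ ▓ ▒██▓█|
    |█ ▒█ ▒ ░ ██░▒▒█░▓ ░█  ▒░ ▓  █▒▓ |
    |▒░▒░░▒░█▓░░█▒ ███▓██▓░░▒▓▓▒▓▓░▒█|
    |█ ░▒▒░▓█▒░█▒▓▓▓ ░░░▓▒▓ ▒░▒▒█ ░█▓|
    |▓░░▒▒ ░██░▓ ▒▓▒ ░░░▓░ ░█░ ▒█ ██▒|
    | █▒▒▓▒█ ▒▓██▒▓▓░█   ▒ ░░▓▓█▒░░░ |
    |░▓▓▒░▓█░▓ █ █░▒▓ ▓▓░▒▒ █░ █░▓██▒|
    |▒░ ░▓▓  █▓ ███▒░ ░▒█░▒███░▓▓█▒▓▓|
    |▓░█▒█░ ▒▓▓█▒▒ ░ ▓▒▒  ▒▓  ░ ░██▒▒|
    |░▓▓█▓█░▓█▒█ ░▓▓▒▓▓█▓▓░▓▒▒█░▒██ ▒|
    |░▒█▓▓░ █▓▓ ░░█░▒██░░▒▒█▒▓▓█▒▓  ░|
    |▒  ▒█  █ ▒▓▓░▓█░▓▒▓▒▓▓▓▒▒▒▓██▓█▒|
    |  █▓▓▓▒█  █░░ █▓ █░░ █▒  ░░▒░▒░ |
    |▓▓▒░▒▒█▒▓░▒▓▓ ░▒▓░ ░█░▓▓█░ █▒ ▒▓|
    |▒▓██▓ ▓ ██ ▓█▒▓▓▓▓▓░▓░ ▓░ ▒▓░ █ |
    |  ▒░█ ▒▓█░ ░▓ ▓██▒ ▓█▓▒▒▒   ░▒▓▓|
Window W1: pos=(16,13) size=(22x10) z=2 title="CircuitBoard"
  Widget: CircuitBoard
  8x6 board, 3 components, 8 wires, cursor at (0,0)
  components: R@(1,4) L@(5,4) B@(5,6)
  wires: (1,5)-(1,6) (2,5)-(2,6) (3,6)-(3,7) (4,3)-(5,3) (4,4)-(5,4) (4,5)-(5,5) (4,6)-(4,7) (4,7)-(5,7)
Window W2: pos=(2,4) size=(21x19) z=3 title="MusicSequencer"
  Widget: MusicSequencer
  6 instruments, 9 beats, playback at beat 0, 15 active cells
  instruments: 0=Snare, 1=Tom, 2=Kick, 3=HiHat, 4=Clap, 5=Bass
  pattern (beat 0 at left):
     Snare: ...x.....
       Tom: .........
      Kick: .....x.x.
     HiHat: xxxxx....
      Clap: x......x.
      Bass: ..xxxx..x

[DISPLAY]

┏━━━━━━━━━━━━━━━━━━━┓                   
┃ MusicSequencer    ┃                   
┠───────────────────┨┓                  
┃      ▼12345678    ┃┃                  
┃ Snare···█·····    ┃┨                  
┃   Tom·········    ┃┃                  
┃  Kick·····█·█·    ┃┃                  
┃ HiHat█████····    ┃┃                  
┃  Clap█······█·    ┃┃                  
┃  Bass··████··█    ┃━━━━━━━━━━━━━━┓    
┃                   ┃itBoard       ┃    
┃                   ┃──────────────┨    
┃                   ┃ 2 3 4 5 6 7  ┃    
┃                   ┃              ┃    
┃                   ┃              ┃    
┃                   ┃              ┃    
┃                   ┃              ┃    
┃                   ┃              ┃    
┗━━━━━━━━━━━━━━━━━━━┛━━━━━━━━━━━━━━┛    
  █▓▓▓▒█  █░░ █▓ █░░ ┃                  
▓▓▒░▒▒█▒▓░▒▓▓ ░▒▓░ ░█┃                  
━━━━━━━━━━━━━━━━━━━━━┛                  
                                        


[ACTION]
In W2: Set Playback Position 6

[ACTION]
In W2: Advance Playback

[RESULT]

┏━━━━━━━━━━━━━━━━━━━┓                   
┃ MusicSequencer    ┃                   
┠───────────────────┨┓                  
┃      0123456▼8    ┃┃                  
┃ Snare···█·····    ┃┨                  
┃   Tom·········    ┃┃                  
┃  Kick·····█·█·    ┃┃                  
┃ HiHat█████····    ┃┃                  
┃  Clap█······█·    ┃┃                  
┃  Bass··████··█    ┃━━━━━━━━━━━━━━┓    
┃                   ┃itBoard       ┃    
┃                   ┃──────────────┨    
┃                   ┃ 2 3 4 5 6 7  ┃    
┃                   ┃              ┃    
┃                   ┃              ┃    
┃                   ┃              ┃    
┃                   ┃              ┃    
┃                   ┃              ┃    
┗━━━━━━━━━━━━━━━━━━━┛━━━━━━━━━━━━━━┛    
  █▓▓▓▒█  █░░ █▓ █░░ ┃                  
▓▓▒░▒▒█▒▓░▒▓▓ ░▒▓░ ░█┃                  
━━━━━━━━━━━━━━━━━━━━━┛                  
                                        


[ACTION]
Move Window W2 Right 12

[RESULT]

            ┏━━━━━━━━━━━━━━━━━━━┓       
            ┃ MusicSequencer    ┃       
━━━━━━━━━━━━┠───────────────────┨       
 ImageViewer┃      0123456▼8    ┃       
────────────┃ Snare···█·····    ┃       
░▓▓▒ ▓ ▓▒▒▒█┃   Tom·········    ┃       
▓░ ▓▓ █ █▒██┃  Kick·····█·█·    ┃       
▓ ░▒▓▓███▓░ ┃ HiHat█████····    ┃       
█ ▒█ ▒ ░ ██░┃  Clap█······█·    ┃       
▒░▒░░▒░█▓░░█┃  Bass··████··█    ┃━━┓    
█ ░▒▒░▓█▒░█▒┃                   ┃  ┃    
▓░░▒▒ ░██░▓ ┃                   ┃──┨    
 █▒▒▓▒█ ▒▓██┃                   ┃  ┃    
░▓▓▒░▓█░▓ █ ┃                   ┃  ┃    
▒░ ░▓▓  █▓ █┃                   ┃  ┃    
▓░█▒█░ ▒▓▓█▒┃                   ┃  ┃    
░▓▓█▓█░▓█▒█ ┃                   ┃  ┃    
░▒█▓▓░ █▓▓ ░┃                   ┃  ┃    
▒  ▒█  █ ▒▓▓┗━━━━━━━━━━━━━━━━━━━┛━━┛    
  █▓▓▓▒█  █░░ █▓ █░░ ┃                  
▓▓▒░▒▒█▒▓░▒▓▓ ░▒▓░ ░█┃                  
━━━━━━━━━━━━━━━━━━━━━┛                  
                                        


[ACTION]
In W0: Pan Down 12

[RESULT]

            ┏━━━━━━━━━━━━━━━━━━━┓       
            ┃ MusicSequencer    ┃       
━━━━━━━━━━━━┠───────────────────┨       
 ImageViewer┃      0123456▼8    ┃       
────────────┃ Snare···█·····    ┃       
░▒█▓▓░ █▓▓ ░┃   Tom·········    ┃       
▒  ▒█  █ ▒▓▓┃  Kick·····█·█·    ┃       
  █▓▓▓▒█  █░┃ HiHat█████····    ┃       
▓▓▒░▒▒█▒▓░▒▓┃  Clap█······█·    ┃       
▒▓██▓ ▓ ██ ▓┃  Bass··████··█    ┃━━┓    
  ▒░█ ▒▓█░ ░┃                   ┃  ┃    
            ┃                   ┃──┨    
            ┃                   ┃  ┃    
            ┃                   ┃  ┃    
            ┃                   ┃  ┃    
            ┃                   ┃  ┃    
            ┃                   ┃  ┃    
            ┃                   ┃  ┃    
            ┗━━━━━━━━━━━━━━━━━━━┛━━┛    
                     ┃                  
                     ┃                  
━━━━━━━━━━━━━━━━━━━━━┛                  
                                        


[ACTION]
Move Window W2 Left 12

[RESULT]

┏━━━━━━━━━━━━━━━━━━━┓                   
┃ MusicSequencer    ┃                   
┠───────────────────┨┓                  
┃      0123456▼8    ┃┃                  
┃ Snare···█·····    ┃┨                  
┃   Tom·········    ┃┃                  
┃  Kick·····█·█·    ┃┃                  
┃ HiHat█████····    ┃┃                  
┃  Clap█······█·    ┃┃                  
┃  Bass··████··█    ┃━━━━━━━━━━━━━━┓    
┃                   ┃itBoard       ┃    
┃                   ┃──────────────┨    
┃                   ┃ 2 3 4 5 6 7  ┃    
┃                   ┃              ┃    
┃                   ┃              ┃    
┃                   ┃              ┃    
┃                   ┃              ┃    
┃                   ┃              ┃    
┗━━━━━━━━━━━━━━━━━━━┛━━━━━━━━━━━━━━┛    
                     ┃                  
                     ┃                  
━━━━━━━━━━━━━━━━━━━━━┛                  
                                        
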